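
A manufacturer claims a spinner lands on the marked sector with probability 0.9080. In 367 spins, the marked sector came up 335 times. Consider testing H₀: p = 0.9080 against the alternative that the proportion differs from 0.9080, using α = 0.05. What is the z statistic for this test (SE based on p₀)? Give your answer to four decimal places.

z = 0.3186

p̂ = 335/367 ≈ 0.912807.
Under H₀, SE = √(0.908·0.092/367) = √(0.000227619) = 0.015087.
z = (0.912807 − 0.908)/0.015087 = 0.004807/0.015087 = 0.3186.
p-value = 2·P(Z > 0.319) ≈ 0.7500. With α = 0.05, fail to reject H₀.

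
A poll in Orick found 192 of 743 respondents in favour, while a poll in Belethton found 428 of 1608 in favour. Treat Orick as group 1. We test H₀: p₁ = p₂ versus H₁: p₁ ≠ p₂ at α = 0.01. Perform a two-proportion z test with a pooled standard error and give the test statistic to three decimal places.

p̂₁ = 192/743 ≈ 0.25841, p̂₂ = 428/1608 ≈ 0.26617.
Pooled p̂ = (192+428)/(743+1608) = 620/2351 = 0.26372.
SE = √(0.194171 × 0.00196779) = 0.01955.
z = (0.25841 − 0.26617)/0.01955 = -0.00776/0.01955 = -0.397.
Two-sided p-value ≈ 2·Φ(−0.397) = 0.6915; since p > α = 0.01, fail to reject H₀.

z = -0.397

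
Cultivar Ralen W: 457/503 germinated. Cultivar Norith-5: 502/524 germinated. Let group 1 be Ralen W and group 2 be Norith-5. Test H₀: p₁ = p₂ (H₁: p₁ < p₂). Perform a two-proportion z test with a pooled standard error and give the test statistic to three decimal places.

z = -3.187

p̂₁ = 457/503 = 0.908549, p̂₂ = 502/524 = 0.958015.
Pooled p̂ = (457+502)/(503+524) = 959/1027 = 0.933788.
SE = √(0.0618282 × 0.00389647) = 0.015521.
z = (0.908549 − 0.958015)/0.015521 = -0.049466/0.015521 = -3.187.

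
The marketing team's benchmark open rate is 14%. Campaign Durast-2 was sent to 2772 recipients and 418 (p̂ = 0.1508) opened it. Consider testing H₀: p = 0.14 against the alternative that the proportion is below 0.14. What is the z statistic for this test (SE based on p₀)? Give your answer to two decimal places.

z = 1.64

p̂ = 418/2772 ≈ 0.1508.
Standard error under H₀: √(0.14×0.86/2772) = 0.0066.
z = (0.1508 − 0.14)/0.0066 = 0.0108/0.0066 = 1.64.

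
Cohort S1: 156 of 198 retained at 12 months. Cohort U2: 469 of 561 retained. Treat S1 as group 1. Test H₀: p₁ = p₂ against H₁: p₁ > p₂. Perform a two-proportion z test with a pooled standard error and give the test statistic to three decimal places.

p̂₁ = 156/198 = 0.78788, p̂₂ = 469/561 = 0.83601.
Pooled p̂ = (156+469)/(198+561) = 625/759 = 0.82345.
SE = √(0.145379 × 0.00683304) = 0.03152.
z = (0.78788 − 0.83601)/0.03152 = -0.04813/0.03152 = -1.527.

z = -1.527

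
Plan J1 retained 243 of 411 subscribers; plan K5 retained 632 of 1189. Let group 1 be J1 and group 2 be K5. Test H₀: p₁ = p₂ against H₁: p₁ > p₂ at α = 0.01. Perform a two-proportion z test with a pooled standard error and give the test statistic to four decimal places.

p̂₁ = 243/411 ≈ 0.591241, p̂₂ = 632/1189 ≈ 0.531539.
Pooled p̂ = (243+632)/(411+1189) = 875/1600 = 0.546875.
SE = √(0.247803 × 0.00327413) = 0.028484.
z = (0.591241 − 0.531539)/0.028484 = 0.059702/0.028484 = 2.0960.
p-value = P(Z > 2.096) ≈ 0.0180, so at α = 0.01 we fail to reject H₀.

z = 2.0960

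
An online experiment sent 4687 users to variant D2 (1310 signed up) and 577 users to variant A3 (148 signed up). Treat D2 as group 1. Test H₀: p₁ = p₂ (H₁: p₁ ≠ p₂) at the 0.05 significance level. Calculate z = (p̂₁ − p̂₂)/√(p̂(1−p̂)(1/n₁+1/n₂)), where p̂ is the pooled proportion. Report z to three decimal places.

z = 1.165

p̂₁ = 1310/4687 ≈ 0.27950, p̂₂ = 148/577 ≈ 0.25650.
Pooled p̂ = (1310+148)/(4687+577) = 1458/5264 = 0.27698.
SE = √(0.20026 × 0.00194646) = 0.01974.
z = (0.27950 − 0.25650)/0.01974 = 0.02300/0.01974 = 1.165.
Two-sided p-value ≈ 2·Φ(−1.165) = 0.2441, so at α = 0.05 we fail to reject H₀.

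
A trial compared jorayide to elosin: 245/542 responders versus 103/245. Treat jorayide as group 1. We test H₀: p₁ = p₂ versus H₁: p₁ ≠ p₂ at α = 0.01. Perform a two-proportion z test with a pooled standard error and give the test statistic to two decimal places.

p̂₁ = 245/542 = 0.4520, p̂₂ = 103/245 = 0.4204.
Pooled p̂ = (245+103)/(542+245) = 348/787 = 0.4422.
SE = √(p̂(1−p̂)(1/n₁+1/n₂)) = √(0.4422·0.5578·0.00592665) = √(0.00146185) = 0.0382.
z = (0.4520 − 0.4204)/0.0382 = 0.0316/0.0382 = 0.83.
p-value = 2·P(Z > 0.827) ≈ 0.4082. With α = 0.01, fail to reject H₀.

z = 0.83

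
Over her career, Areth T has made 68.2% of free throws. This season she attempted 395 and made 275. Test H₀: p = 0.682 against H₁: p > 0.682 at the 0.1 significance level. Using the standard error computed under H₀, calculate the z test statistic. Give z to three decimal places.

p̂ = 275/395 = 0.69620.
Under H₀, SE = √(0.682·0.318/395) = √(0.000549053) = 0.02343.
z = (0.69620 − 0.682)/0.02343 = 0.01420/0.02343 = 0.606.
p-value = P(Z > 0.606) ≈ 0.2722; since p > α = 0.1, fail to reject H₀.

z = 0.606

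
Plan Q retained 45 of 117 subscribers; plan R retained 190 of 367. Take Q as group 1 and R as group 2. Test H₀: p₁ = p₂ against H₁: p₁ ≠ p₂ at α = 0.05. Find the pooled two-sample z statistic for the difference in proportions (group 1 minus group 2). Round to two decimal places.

p̂₁ = 45/117 ≈ 0.3846, p̂₂ = 190/367 ≈ 0.5177.
Pooled p̂ = (45+190)/(117+367) = 235/484 = 0.4855.
SE = √(0.249791 × 0.0112718) = 0.0531.
z = (0.3846 − 0.5177)/0.0531 = -0.1331/0.0531 = -2.51.
p-value = 2·P(Z > 2.508) ≈ 0.0121; since p < α = 0.05, reject H₀.

z = -2.51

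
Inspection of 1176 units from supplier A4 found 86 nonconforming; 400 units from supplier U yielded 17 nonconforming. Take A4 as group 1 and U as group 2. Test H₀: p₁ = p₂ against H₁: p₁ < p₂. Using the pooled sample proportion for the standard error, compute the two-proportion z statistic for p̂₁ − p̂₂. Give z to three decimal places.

z = 2.141

p̂₁ = 86/1176 ≈ 0.073129, p̂₂ = 17/400 ≈ 0.042500.
Pooled p̂ = (86+17)/(1176+400) = 103/1576 = 0.065355.
SE = √(0.061084 × 0.00335034) = 0.014306.
z = (0.073129 − 0.042500)/0.014306 = 0.030629/0.014306 = 2.141.
p-value = P(Z < 2.141) ≈ 0.9839.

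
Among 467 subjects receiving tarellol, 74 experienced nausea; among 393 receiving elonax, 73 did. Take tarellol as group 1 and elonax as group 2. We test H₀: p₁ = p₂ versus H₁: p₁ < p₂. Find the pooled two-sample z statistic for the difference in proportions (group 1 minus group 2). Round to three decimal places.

p̂₁ = 74/467 ≈ 0.15846, p̂₂ = 73/393 ≈ 0.18575.
Pooled p̂ = (74+73)/(467+393) = 147/860 = 0.17093.
SE = √(p̂(1−p̂)(1/n₁+1/n₂)) = √(0.17093·0.82907·0.00468586) = √(0.000664047) = 0.02577.
z = (0.15846 − 0.18575)/0.02577 = -0.02729/0.02577 = -1.059.

z = -1.059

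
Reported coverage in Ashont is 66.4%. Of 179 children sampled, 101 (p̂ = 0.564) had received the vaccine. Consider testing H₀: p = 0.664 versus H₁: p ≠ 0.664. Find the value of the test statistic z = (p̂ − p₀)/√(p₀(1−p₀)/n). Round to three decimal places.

p̂ = 101/179 ≈ 0.56425.
SE = √(p₀(1−p₀)/n) = √(0.2231/179) = 0.03530.
z = (0.56425 − 0.664)/0.03530 = -0.09975/0.03530 = -2.826.
Two-sided p-value ≈ 2·Φ(−2.826) = 0.0047.

z = -2.826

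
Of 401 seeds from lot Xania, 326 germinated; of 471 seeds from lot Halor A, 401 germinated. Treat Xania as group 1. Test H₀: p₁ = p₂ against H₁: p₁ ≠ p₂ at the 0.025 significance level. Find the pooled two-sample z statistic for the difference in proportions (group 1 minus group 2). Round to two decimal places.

z = -1.52

p̂₁ = 326/401 = 0.8130, p̂₂ = 401/471 = 0.8514.
Pooled p̂ = (326+401)/(401+471) = 727/872 = 0.8337.
SE = √(p̂(1−p̂)(1/n₁+1/n₂)) = √(0.8337·0.1663·0.00461691) = √(0.00064006) = 0.0253.
z = (0.8130 − 0.8514)/0.0253 = -0.0384/0.0253 = -1.52.
p-value = 2·P(Z > 1.518) ≈ 0.1289; since p > α = 0.025, fail to reject H₀.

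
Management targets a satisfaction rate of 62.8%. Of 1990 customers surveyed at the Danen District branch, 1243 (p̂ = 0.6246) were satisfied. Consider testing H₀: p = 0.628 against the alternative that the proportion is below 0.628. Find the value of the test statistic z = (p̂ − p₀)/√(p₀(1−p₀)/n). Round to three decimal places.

z = -0.312

p̂ = 1243/1990 = 0.62462.
SE = √(p₀(1−p₀)/n) = √(0.23362/1990) = 0.01083.
z = (0.62462 − 0.628)/0.01083 = -0.00338/0.01083 = -0.312.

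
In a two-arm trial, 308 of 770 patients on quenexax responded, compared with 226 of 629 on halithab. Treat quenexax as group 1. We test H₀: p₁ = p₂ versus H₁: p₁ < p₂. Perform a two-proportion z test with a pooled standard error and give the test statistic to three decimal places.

z = 1.559

p̂₁ = 308/770 = 0.40000, p̂₂ = 226/629 = 0.35930.
Pooled p̂ = (308+226)/(770+629) = 534/1399 = 0.38170.
SE = √(p̂(1−p̂)(1/n₁+1/n₂)) = √(0.38170·0.61830·0.00288853) = √(0.000681708) = 0.02611.
z = (0.40000 − 0.35930)/0.02611 = 0.04070/0.02611 = 1.559.
p-value = P(Z < 1.559) ≈ 0.9405.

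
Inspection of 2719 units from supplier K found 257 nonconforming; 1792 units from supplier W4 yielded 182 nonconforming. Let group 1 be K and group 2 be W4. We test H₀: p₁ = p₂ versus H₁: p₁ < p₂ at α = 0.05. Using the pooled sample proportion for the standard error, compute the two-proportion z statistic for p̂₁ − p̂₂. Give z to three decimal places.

z = -0.781

p̂₁ = 257/2719 ≈ 0.094520, p̂₂ = 182/1792 ≈ 0.101562.
Pooled p̂ = (257+182)/(2719+1792) = 439/4511 = 0.097318.
SE = √(0.0878469 × 0.000925818) = 0.009018.
z = (0.094520 − 0.101562)/0.009018 = -0.007042/0.009018 = -0.781.
p-value = P(Z < -0.781) ≈ 0.2174; since p > α = 0.05, fail to reject H₀.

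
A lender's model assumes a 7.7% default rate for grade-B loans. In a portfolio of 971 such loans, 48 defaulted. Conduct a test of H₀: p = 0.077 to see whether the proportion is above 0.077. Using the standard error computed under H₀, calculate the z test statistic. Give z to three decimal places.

p̂ = 48/971 = 0.049434.
SE = √(p₀(1−p₀)/n) = √(0.071071/971) = 0.008555.
z = (0.049434 − 0.077)/0.008555 = -0.027566/0.008555 = -3.222.
p-value = P(Z > -3.222) ≈ 0.9994.

z = -3.222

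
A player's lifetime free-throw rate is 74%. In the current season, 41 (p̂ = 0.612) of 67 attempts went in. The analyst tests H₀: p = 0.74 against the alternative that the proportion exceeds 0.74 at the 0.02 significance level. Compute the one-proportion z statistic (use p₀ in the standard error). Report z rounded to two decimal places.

z = -2.39

p̂ = 41/67 = 0.6119.
SE = √(p₀(1−p₀)/n) = √(0.1924/67) = 0.0536.
z = (0.6119 − 0.74)/0.0536 = -0.1281/0.0536 = -2.39.
p-value = P(Z > -2.390) ≈ 0.9916. With α = 0.02, fail to reject H₀.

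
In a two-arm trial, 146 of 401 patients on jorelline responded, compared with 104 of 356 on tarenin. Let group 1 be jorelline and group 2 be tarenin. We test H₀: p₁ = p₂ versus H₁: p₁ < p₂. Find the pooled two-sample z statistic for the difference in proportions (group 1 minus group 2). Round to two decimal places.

p̂₁ = 146/401 ≈ 0.36409, p̂₂ = 104/356 ≈ 0.29213.
Pooled p̂ = (146+104)/(401+356) = 250/757 = 0.33025.
SE = √(0.221185 × 0.00530275) = 0.03425.
z = (0.36409 − 0.29213)/0.03425 = 0.07196/0.03425 = 2.10.
p-value = P(Z < 2.101) ≈ 0.9822.

z = 2.10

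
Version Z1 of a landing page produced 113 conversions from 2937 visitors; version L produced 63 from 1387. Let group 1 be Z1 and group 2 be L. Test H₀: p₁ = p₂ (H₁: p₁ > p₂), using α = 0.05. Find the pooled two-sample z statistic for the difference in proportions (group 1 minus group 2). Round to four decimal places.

z = -1.0791

p̂₁ = 113/2937 ≈ 0.038475, p̂₂ = 63/1387 ≈ 0.045422.
Pooled p̂ = (113+63)/(2937+1387) = 176/4324 = 0.040703.
SE = √(p̂(1−p̂)(1/n₁+1/n₂)) = √(0.040703·0.959297·0.00106146) = √(4.14463e-05) = 0.006438.
z = (0.038475 − 0.045422)/0.006438 = -0.006947/0.006438 = -1.0791.
p-value = P(Z > -1.079) ≈ 0.8597. With α = 0.05, fail to reject H₀.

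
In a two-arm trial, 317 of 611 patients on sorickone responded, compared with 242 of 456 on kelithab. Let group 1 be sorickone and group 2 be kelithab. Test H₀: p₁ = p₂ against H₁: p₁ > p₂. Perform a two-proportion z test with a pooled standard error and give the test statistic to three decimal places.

p̂₁ = 317/611 = 0.51882, p̂₂ = 242/456 = 0.53070.
Pooled p̂ = (317+242)/(611+456) = 559/1067 = 0.52390.
SE = √(0.249429 × 0.00382964) = 0.03091.
z = (0.51882 − 0.53070)/0.03091 = -0.01188/0.03091 = -0.384.
p-value = P(Z > -0.384) ≈ 0.6497.

z = -0.384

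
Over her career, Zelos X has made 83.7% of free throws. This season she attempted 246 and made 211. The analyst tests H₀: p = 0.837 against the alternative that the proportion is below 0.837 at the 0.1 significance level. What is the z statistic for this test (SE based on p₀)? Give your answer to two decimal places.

z = 0.88

p̂ = 211/246 ≈ 0.8577.
Under H₀, SE = √(0.837·0.163/246) = √(0.000554598) = 0.0235.
z = (0.8577 − 0.837)/0.0235 = 0.0207/0.0235 = 0.88.
p-value = P(Z < 0.880) ≈ 0.8106. With α = 0.1, fail to reject H₀.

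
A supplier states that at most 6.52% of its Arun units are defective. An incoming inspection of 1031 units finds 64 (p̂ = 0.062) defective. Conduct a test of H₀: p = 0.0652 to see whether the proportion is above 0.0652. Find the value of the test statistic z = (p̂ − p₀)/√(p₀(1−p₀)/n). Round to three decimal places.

z = -0.406

p̂ = 64/1031 = 0.06208.
Under H₀, SE = √(0.0652·0.9348/1031) = √(5.91164e-05) = 0.00769.
z = (0.06208 − 0.0652)/0.00769 = -0.00312/0.00769 = -0.406.
p-value = P(Z > -0.406) ≈ 0.6578.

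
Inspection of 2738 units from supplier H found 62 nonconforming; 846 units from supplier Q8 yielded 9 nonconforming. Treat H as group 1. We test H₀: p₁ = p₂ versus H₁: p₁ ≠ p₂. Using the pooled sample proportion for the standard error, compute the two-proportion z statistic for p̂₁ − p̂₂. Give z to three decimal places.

p̂₁ = 62/2738 = 0.02264, p̂₂ = 9/846 = 0.01064.
Pooled p̂ = (62+9)/(2738+846) = 71/3584 = 0.01981.
SE = √(0.0194178 × 0.00154726) = 0.00548.
z = (0.02264 − 0.01064)/0.00548 = 0.01200/0.00548 = 2.190.

z = 2.190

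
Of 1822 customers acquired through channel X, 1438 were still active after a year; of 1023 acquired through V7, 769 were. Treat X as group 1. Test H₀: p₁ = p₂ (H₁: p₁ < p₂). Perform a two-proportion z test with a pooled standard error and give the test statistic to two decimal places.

p̂₁ = 1438/1822 ≈ 0.7892, p̂₂ = 769/1023 ≈ 0.7517.
Pooled p̂ = (1438+769)/(1822+1023) = 2207/2845 = 0.7757.
SE = √(p̂(1−p̂)(1/n₁+1/n₂)) = √(0.7757·0.2243·0.00152636) = √(0.000265532) = 0.0163.
z = (0.7892 − 0.7517)/0.0163 = 0.0375/0.0163 = 2.30.
p-value = P(Z < 2.303) ≈ 0.9894.

z = 2.30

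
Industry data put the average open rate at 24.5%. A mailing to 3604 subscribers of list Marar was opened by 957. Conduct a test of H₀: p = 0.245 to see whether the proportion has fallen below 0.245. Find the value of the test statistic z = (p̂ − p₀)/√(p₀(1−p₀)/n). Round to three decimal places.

p̂ = 957/3604 = 0.265538.
Under H₀, SE = √(0.245·0.755/3604) = √(5.13249e-05) = 0.007164.
z = (0.265538 − 0.245)/0.007164 = 0.020538/0.007164 = 2.867.
p-value = P(Z < 2.867) ≈ 0.9979.

z = 2.867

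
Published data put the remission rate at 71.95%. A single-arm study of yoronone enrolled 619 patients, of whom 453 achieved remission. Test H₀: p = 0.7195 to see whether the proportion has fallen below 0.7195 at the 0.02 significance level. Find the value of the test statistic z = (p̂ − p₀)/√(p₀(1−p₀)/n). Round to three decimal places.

p̂ = 453/619 ≈ 0.73183.
Under H₀, SE = √(0.7195·0.2805/619) = √(0.000326042) = 0.01806.
z = (0.73183 − 0.7195)/0.01806 = 0.01233/0.01806 = 0.683.
p-value = P(Z < 0.683) ≈ 0.7526; since p > α = 0.02, fail to reject H₀.

z = 0.683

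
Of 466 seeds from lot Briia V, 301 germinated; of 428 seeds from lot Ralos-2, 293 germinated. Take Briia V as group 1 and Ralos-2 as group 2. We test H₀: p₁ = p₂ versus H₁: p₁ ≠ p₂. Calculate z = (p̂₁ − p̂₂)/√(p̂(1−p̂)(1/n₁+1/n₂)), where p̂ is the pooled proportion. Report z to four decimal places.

p̂₁ = 301/466 ≈ 0.645923, p̂₂ = 293/428 ≈ 0.684579.
Pooled p̂ = (301+293)/(466+428) = 594/894 = 0.664430.
SE = √(0.222963 × 0.00448237) = 0.031613.
z = (0.645923 − 0.684579)/0.031613 = -0.038656/0.031613 = -1.2228.
p-value = 2·P(Z > 1.223) ≈ 0.2214.

z = -1.2228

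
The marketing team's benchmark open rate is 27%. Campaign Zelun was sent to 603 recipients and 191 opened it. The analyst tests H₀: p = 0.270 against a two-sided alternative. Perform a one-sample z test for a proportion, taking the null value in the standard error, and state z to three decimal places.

z = 2.586

p̂ = 191/603 ≈ 0.31675.
Under H₀, SE = √(0.27·0.73/603) = √(0.000326866) = 0.01808.
z = (0.31675 − 0.27)/0.01808 = 0.04675/0.01808 = 2.586.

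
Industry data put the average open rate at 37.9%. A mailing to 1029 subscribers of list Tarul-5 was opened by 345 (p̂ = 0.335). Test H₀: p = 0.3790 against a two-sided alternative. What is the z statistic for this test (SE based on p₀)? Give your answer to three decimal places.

p̂ = 345/1029 = 0.335277.
SE = √(p₀(1−p₀)/n) = √(0.23536/1029) = 0.015124.
z = (0.335277 − 0.379)/0.015124 = -0.043723/0.015124 = -2.891.

z = -2.891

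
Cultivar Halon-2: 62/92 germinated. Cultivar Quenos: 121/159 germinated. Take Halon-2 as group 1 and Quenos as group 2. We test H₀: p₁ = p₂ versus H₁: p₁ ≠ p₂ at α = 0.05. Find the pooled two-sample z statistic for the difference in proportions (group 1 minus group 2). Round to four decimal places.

z = -1.4960

p̂₁ = 62/92 = 0.673913, p̂₂ = 121/159 = 0.761006.
Pooled p̂ = (62+121)/(92+159) = 183/251 = 0.729084.
SE = √(0.197521 × 0.0171589) = 0.058217.
z = (0.673913 − 0.761006)/0.058217 = -0.087093/0.058217 = -1.4960.
p-value = 2·P(Z > 1.496) ≈ 0.1347, so at α = 0.05 we fail to reject H₀.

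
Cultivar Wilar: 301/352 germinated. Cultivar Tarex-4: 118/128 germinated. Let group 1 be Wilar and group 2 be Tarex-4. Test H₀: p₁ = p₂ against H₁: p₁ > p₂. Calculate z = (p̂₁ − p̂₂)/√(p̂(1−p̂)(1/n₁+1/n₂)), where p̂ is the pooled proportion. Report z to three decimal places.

z = -1.942

p̂₁ = 301/352 = 0.85511, p̂₂ = 118/128 = 0.92188.
Pooled p̂ = (301+118)/(352+128) = 419/480 = 0.87292.
SE = √(0.110933 × 0.0106534) = 0.03438.
z = (0.85511 − 0.92188)/0.03438 = -0.06677/0.03438 = -1.942.
p-value = P(Z > -1.942) ≈ 0.9739.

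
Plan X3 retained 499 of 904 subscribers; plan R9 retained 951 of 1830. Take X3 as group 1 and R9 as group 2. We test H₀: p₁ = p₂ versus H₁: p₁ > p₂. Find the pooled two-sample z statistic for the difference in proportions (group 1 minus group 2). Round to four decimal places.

p̂₁ = 499/904 ≈ 0.551991, p̂₂ = 951/1830 ≈ 0.519672.
Pooled p̂ = (499+951)/(904+1830) = 1450/2734 = 0.530358.
SE = √(p̂(1−p̂)(1/n₁+1/n₂)) = √(0.530358·0.469642·0.00165264) = √(0.000411638) = 0.020289.
z = (0.551991 − 0.519672)/0.020289 = 0.032319/0.020289 = 1.5929.

z = 1.5929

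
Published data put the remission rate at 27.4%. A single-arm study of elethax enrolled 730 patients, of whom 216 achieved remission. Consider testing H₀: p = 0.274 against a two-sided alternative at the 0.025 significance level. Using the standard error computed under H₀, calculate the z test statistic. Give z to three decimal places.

z = 1.326

p̂ = 216/730 = 0.29589.
SE = √(p₀(1−p₀)/n) = √(0.19892/730) = 0.01651.
z = (0.29589 − 0.274)/0.01651 = 0.02189/0.01651 = 1.326.
Two-sided p-value ≈ 2·Φ(−1.326) = 0.1848; since p > α = 0.025, fail to reject H₀.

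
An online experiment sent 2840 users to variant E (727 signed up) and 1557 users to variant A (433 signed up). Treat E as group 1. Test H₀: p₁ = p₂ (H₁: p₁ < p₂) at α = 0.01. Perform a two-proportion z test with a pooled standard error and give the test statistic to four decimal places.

z = -1.5912

p̂₁ = 727/2840 = 0.255986, p̂₂ = 433/1557 = 0.278099.
Pooled p̂ = (727+433)/(2840+1557) = 1160/4397 = 0.263816.
SE = √(p̂(1−p̂)(1/n₁+1/n₂)) = √(0.263816·0.736184·0.000994373) = √(0.000193124) = 0.013897.
z = (0.255986 − 0.278099)/0.013897 = -0.022113/0.013897 = -1.5912.
p-value = P(Z < -1.591) ≈ 0.0558; since p > α = 0.01, fail to reject H₀.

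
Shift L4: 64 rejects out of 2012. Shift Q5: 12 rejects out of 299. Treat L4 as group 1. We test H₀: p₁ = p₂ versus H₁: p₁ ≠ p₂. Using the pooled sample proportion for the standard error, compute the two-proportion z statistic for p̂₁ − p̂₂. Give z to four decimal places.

p̂₁ = 64/2012 ≈ 0.0318091, p̂₂ = 12/299 ≈ 0.0401338.
Pooled p̂ = (64+12)/(2012+299) = 76/2311 = 0.0328862.
SE = √(0.0318047 × 0.0038415) = 0.0110534.
z = (0.0318091 − 0.0401338)/0.0110534 = -0.0083247/0.0110534 = -0.7531.
p-value = 2·P(Z > 0.753) ≈ 0.4514.

z = -0.7531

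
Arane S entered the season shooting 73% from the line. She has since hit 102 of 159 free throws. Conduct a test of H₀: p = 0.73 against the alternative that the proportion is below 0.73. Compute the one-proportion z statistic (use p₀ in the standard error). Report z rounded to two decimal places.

z = -2.51

p̂ = 102/159 = 0.6415.
Standard error under H₀: √(0.73×0.27/159) = 0.0352.
z = (0.6415 − 0.73)/0.0352 = -0.0885/0.0352 = -2.51.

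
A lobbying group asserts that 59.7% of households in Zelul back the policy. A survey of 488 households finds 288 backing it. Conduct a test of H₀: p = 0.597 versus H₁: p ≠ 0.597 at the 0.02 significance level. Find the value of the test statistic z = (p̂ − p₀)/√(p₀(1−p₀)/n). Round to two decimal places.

p̂ = 288/488 = 0.5902.
Standard error under H₀: √(0.597×0.403/488) = 0.0222.
z = (0.5902 − 0.597)/0.0222 = -0.0068/0.0222 = -0.31.
p-value = 2·P(Z > 0.308) ≈ 0.7582; since p > α = 0.02, fail to reject H₀.

z = -0.31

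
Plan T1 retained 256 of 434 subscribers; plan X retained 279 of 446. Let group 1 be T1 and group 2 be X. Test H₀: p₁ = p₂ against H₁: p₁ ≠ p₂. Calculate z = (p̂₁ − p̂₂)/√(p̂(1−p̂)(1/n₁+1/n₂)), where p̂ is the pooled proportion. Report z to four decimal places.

p̂₁ = 256/434 = 0.589862, p̂₂ = 279/446 = 0.625561.
Pooled p̂ = (256+279)/(434+446) = 535/880 = 0.607955.
SE = √(0.238346 × 0.0045463) = 0.032918.
z = (0.589862 − 0.625561)/0.032918 = -0.035699/0.032918 = -1.0845.

z = -1.0845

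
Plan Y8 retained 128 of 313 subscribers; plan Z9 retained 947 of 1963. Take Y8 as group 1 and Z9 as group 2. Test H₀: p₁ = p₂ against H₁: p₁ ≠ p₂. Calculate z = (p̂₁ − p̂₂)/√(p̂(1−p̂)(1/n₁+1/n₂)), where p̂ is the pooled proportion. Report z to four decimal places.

z = -2.4183

p̂₁ = 128/313 = 0.408946, p̂₂ = 947/1963 = 0.482425.
Pooled p̂ = (128+947)/(313+1963) = 1075/2276 = 0.472320.
SE = √(0.249234 × 0.00370431) = 0.030385.
z = (0.408946 − 0.482425)/0.030385 = -0.073479/0.030385 = -2.4183.
Two-sided p-value ≈ 2·Φ(−2.418) = 0.0156.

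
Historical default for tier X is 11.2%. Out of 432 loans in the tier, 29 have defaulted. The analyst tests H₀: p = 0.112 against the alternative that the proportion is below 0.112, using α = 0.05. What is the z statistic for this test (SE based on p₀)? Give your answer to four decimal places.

z = -2.9572

p̂ = 29/432 ≈ 0.067130.
Under H₀, SE = √(0.112·0.888/432) = √(0.000230222) = 0.015173.
z = (0.067130 − 0.112)/0.015173 = -0.044870/0.015173 = -2.9572.
p-value = P(Z < -2.957) ≈ 0.0016; since p < α = 0.05, reject H₀.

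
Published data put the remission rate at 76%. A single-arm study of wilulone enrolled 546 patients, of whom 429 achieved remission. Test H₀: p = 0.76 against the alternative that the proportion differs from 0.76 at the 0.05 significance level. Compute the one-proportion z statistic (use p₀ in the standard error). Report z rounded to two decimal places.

p̂ = 429/546 = 0.78571.
SE = √(p₀(1−p₀)/n) = √(0.1824/546) = 0.01828.
z = (0.78571 − 0.76)/0.01828 = 0.02571/0.01828 = 1.41.
p-value = 2·P(Z > 1.407) ≈ 0.1595, so at α = 0.05 we fail to reject H₀.

z = 1.41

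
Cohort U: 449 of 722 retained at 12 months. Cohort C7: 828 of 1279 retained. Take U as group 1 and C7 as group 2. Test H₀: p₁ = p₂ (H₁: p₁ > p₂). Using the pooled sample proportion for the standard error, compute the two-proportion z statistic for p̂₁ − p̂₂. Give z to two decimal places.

p̂₁ = 449/722 ≈ 0.6219, p̂₂ = 828/1279 ≈ 0.6474.
Pooled p̂ = (449+828)/(722+1279) = 1277/2001 = 0.6382.
SE = √(0.230906 × 0.0021669) = 0.0224.
z = (0.6219 − 0.6474)/0.0224 = -0.0255/0.0224 = -1.14.

z = -1.14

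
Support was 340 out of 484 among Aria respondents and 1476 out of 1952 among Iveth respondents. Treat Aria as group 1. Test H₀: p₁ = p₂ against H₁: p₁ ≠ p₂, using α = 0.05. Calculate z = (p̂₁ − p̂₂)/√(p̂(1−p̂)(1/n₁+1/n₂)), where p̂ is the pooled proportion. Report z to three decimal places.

z = -2.426

p̂₁ = 340/484 = 0.70248, p̂₂ = 1476/1952 = 0.75615.
Pooled p̂ = (340+1476)/(484+1952) = 1816/2436 = 0.74548.
SE = √(0.189737 × 0.00257841) = 0.02212.
z = (0.70248 − 0.75615)/0.02212 = -0.05367/0.02212 = -2.426.
Two-sided p-value ≈ 2·Φ(−2.426) = 0.0152, so at α = 0.05 we reject H₀.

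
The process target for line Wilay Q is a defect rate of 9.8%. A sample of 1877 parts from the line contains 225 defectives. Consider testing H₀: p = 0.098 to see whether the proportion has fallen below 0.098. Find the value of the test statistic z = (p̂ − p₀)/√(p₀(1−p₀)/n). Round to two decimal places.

p̂ = 225/1877 ≈ 0.11987.
Standard error under H₀: √(0.098×0.902/1877) = 0.00686.
z = (0.11987 − 0.098)/0.00686 = 0.02187/0.00686 = 3.19.
p-value = P(Z < 3.187) ≈ 0.9993.

z = 3.19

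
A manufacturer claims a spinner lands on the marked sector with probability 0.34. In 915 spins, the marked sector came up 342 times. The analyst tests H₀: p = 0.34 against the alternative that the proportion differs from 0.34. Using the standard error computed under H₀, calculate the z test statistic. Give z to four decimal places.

z = 2.1564

p̂ = 342/915 ≈ 0.373770.
Standard error under H₀: √(0.34×0.66/915) = 0.015660.
z = (0.373770 − 0.34)/0.015660 = 0.033770/0.015660 = 2.1564.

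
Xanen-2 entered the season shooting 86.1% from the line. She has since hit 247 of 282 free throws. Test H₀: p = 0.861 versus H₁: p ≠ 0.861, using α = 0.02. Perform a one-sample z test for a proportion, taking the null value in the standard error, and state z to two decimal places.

z = 0.72

p̂ = 247/282 ≈ 0.8759.
SE = √(p₀(1−p₀)/n) = √(0.11968/282) = 0.0206.
z = (0.8759 − 0.861)/0.0206 = 0.0149/0.0206 = 0.72.
Two-sided p-value ≈ 2·Φ(−0.723) = 0.4699, so at α = 0.02 we fail to reject H₀.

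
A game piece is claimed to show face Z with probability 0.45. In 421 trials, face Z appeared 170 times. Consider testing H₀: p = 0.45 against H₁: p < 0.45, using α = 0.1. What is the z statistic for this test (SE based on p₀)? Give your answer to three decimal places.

p̂ = 170/421 = 0.40380.
SE = √(p₀(1−p₀)/n) = √(0.2475/421) = 0.02425.
z = (0.40380 − 0.45)/0.02425 = -0.04620/0.02425 = -1.905.
p-value = P(Z < -1.905) ≈ 0.0284. With α = 0.1, reject H₀.

z = -1.905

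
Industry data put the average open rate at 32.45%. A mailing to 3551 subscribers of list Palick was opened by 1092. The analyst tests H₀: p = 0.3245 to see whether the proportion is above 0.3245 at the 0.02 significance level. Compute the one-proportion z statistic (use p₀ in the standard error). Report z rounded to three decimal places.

p̂ = 1092/3551 = 0.307519.
Standard error under H₀: √(0.3245×0.6755/3551) = 0.007857.
z = (0.307519 − 0.3245)/0.007857 = -0.016981/0.007857 = -2.161.
p-value = P(Z > -2.161) ≈ 0.9847; since p > α = 0.02, fail to reject H₀.

z = -2.161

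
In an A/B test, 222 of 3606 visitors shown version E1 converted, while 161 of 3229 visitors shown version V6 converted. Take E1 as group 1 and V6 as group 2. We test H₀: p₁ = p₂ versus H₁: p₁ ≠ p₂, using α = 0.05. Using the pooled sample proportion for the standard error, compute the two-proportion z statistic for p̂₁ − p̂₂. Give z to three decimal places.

z = 2.100

p̂₁ = 222/3606 = 0.061564, p̂₂ = 161/3229 = 0.049861.
Pooled p̂ = (222+161)/(3606+3229) = 383/6835 = 0.056035.
SE = √(p̂(1−p̂)(1/n₁+1/n₂)) = √(0.056035·0.943965·0.000587009) = √(3.10499e-05) = 0.005572.
z = (0.061564 − 0.049861)/0.005572 = 0.011703/0.005572 = 2.100.
p-value = 2·P(Z > 2.100) ≈ 0.0357, so at α = 0.05 we reject H₀.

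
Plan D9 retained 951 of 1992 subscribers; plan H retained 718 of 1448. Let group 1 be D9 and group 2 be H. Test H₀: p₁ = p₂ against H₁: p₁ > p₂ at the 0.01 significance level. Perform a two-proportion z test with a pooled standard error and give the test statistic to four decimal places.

p̂₁ = 951/1992 ≈ 0.4774096, p̂₂ = 718/1448 ≈ 0.4958564.
Pooled p̂ = (951+718)/(1992+1448) = 1669/3440 = 0.4851744.
SE = √(0.24978 × 0.00119262) = 0.0172595.
z = (0.4774096 − 0.4958564)/0.0172595 = -0.0184468/0.0172595 = -1.0688.
p-value = P(Z > -1.069) ≈ 0.8574, so at α = 0.01 we fail to reject H₀.

z = -1.0688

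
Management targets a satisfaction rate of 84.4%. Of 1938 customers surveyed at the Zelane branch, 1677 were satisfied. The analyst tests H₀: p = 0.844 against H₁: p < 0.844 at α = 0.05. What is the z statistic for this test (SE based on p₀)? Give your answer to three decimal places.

p̂ = 1677/1938 = 0.865325.
SE = √(p₀(1−p₀)/n) = √(0.13166/1938) = 0.008242.
z = (0.865325 − 0.844)/0.008242 = 0.021325/0.008242 = 2.587.
p-value = P(Z < 2.587) ≈ 0.9952. With α = 0.05, fail to reject H₀.

z = 2.587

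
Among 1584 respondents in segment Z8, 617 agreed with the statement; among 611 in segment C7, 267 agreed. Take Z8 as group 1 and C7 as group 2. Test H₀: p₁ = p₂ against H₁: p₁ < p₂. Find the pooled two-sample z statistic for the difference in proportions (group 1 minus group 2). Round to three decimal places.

z = -2.032

p̂₁ = 617/1584 ≈ 0.38952, p̂₂ = 267/611 ≈ 0.43699.
Pooled p̂ = (617+267)/(1584+611) = 884/2195 = 0.40273.
SE = √(0.240539 × 0.00226797) = 0.02336.
z = (0.38952 − 0.43699)/0.02336 = -0.04747/0.02336 = -2.032.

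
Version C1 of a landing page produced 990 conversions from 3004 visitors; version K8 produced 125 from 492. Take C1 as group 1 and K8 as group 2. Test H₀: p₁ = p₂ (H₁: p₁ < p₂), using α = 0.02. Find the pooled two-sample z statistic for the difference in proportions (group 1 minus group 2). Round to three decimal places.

p̂₁ = 990/3004 = 0.329561, p̂₂ = 125/492 = 0.254065.
Pooled p̂ = (990+125)/(3004+492) = 1115/3496 = 0.318936.
SE = √(p̂(1−p̂)(1/n₁+1/n₂)) = √(0.318936·0.681064·0.00236541) = √(0.000513804) = 0.022667.
z = (0.329561 − 0.254065)/0.022667 = 0.075496/0.022667 = 3.331.
p-value = P(Z < 3.331) ≈ 0.9996. With α = 0.02, fail to reject H₀.

z = 3.331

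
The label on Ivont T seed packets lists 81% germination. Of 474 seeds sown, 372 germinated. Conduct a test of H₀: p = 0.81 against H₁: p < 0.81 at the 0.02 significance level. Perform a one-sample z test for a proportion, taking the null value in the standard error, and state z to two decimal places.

p̂ = 372/474 = 0.7848.
Under H₀, SE = √(0.81·0.19/474) = √(0.000324684) = 0.0180.
z = (0.7848 − 0.81)/0.0180 = -0.0252/0.0180 = -1.40.
p-value = P(Z < -1.398) ≈ 0.0811; since p > α = 0.02, fail to reject H₀.

z = -1.40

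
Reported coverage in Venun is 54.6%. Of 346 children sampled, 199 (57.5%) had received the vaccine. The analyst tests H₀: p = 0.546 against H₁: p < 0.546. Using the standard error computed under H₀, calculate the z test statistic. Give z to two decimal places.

p̂ = 199/346 = 0.5751.
Under H₀, SE = √(0.546·0.454/346) = √(0.000716428) = 0.0268.
z = (0.5751 − 0.546)/0.0268 = 0.0291/0.0268 = 1.09.
p-value = P(Z < 1.089) ≈ 0.8619.

z = 1.09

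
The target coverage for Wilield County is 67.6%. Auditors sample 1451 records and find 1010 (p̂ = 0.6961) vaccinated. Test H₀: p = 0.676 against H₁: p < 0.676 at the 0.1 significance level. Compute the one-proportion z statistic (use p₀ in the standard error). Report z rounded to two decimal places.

p̂ = 1010/1451 ≈ 0.6961.
Standard error under H₀: √(0.676×0.324/1451) = 0.0123.
z = (0.6961 − 0.676)/0.0123 = 0.0201/0.0123 = 1.63.
p-value = P(Z < 1.634) ≈ 0.9488; since p > α = 0.1, fail to reject H₀.

z = 1.63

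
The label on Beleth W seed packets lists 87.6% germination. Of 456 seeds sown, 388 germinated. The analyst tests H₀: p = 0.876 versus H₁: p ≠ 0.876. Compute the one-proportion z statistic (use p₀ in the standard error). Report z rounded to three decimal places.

p̂ = 388/456 ≈ 0.85088.
SE = √(p₀(1−p₀)/n) = √(0.10862/456) = 0.01543.
z = (0.85088 − 0.876)/0.01543 = -0.02512/0.01543 = -1.628.
p-value = 2·P(Z > 1.628) ≈ 0.1036.

z = -1.628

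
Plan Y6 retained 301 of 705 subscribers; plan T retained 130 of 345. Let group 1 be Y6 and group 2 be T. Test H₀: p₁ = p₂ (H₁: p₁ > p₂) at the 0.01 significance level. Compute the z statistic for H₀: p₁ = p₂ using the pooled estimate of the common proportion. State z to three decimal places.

p̂₁ = 301/705 ≈ 0.42695, p̂₂ = 130/345 ≈ 0.37681.
Pooled p̂ = (301+130)/(705+345) = 431/1050 = 0.41048.
SE = √(p̂(1−p̂)(1/n₁+1/n₂)) = √(0.41048·0.58952·0.00431699) = √(0.00104465) = 0.03232.
z = (0.42695 − 0.37681)/0.03232 = 0.05014/0.03232 = 1.551.
p-value = P(Z > 1.551) ≈ 0.0604, so at α = 0.01 we fail to reject H₀.

z = 1.551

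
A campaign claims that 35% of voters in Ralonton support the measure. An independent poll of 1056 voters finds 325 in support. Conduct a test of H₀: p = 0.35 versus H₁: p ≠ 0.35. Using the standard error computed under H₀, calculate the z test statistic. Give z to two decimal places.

p̂ = 325/1056 = 0.30777.
SE = √(p₀(1−p₀)/n) = √(0.2275/1056) = 0.01468.
z = (0.30777 − 0.35)/0.01468 = -0.04223/0.01468 = -2.88.
Two-sided p-value ≈ 2·Φ(−2.877) = 0.0040.

z = -2.88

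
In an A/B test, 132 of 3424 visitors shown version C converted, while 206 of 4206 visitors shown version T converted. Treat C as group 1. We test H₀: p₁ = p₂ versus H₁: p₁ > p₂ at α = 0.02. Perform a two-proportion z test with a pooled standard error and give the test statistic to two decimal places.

z = -2.20

p̂₁ = 132/3424 = 0.03855, p̂₂ = 206/4206 = 0.04898.
Pooled p̂ = (132+206)/(3424+4206) = 338/7630 = 0.04430.
SE = √(p̂(1−p̂)(1/n₁+1/n₂)) = √(0.04430·0.95570·0.000529812) = √(2.24303e-05) = 0.00474.
z = (0.03855 − 0.04898)/0.00474 = -0.01043/0.00474 = -2.20.
p-value = P(Z > -2.201) ≈ 0.9861, so at α = 0.02 we fail to reject H₀.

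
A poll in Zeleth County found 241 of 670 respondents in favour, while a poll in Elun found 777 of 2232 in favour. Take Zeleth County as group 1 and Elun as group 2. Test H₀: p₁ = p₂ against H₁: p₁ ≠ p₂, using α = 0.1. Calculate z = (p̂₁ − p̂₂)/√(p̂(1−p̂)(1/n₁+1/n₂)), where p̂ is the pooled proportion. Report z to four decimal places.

z = 0.5510

p̂₁ = 241/670 = 0.359701, p̂₂ = 777/2232 = 0.348118.
Pooled p̂ = (241+777)/(670+2232) = 1018/2902 = 0.350793.
SE = √(p̂(1−p̂)(1/n₁+1/n₂)) = √(0.350793·0.649207·0.00194057) = √(0.000441939) = 0.021022.
z = (0.359701 − 0.348118)/0.021022 = 0.011583/0.021022 = 0.5510.
p-value = 2·P(Z > 0.551) ≈ 0.5816, so at α = 0.1 we fail to reject H₀.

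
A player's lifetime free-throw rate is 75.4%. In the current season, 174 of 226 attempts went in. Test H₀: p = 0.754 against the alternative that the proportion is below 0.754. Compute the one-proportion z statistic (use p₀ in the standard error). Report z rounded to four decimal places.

z = 0.5554

p̂ = 174/226 = 0.769912.
Under H₀, SE = √(0.754·0.246/226) = √(0.000820726) = 0.028648.
z = (0.769912 − 0.754)/0.028648 = 0.015912/0.028648 = 0.5554.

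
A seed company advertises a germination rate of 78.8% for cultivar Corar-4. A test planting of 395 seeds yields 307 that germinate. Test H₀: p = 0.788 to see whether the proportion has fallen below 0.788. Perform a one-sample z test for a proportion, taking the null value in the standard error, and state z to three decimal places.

z = -0.524

p̂ = 307/395 ≈ 0.77722.
SE = √(p₀(1−p₀)/n) = √(0.16706/395) = 0.02057.
z = (0.77722 − 0.788)/0.02057 = -0.01078/0.02057 = -0.524.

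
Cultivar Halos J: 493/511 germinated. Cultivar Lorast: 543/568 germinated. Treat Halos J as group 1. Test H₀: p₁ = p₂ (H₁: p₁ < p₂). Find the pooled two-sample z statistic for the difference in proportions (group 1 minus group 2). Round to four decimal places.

z = 0.7369

p̂₁ = 493/511 ≈ 0.964775, p̂₂ = 543/568 ≈ 0.955986.
Pooled p̂ = (493+543)/(511+568) = 1036/1079 = 0.960148.
SE = √(0.0382636 × 0.00371751) = 0.011927.
z = (0.964775 − 0.955986)/0.011927 = 0.008789/0.011927 = 0.7369.
p-value = P(Z < 0.737) ≈ 0.7694.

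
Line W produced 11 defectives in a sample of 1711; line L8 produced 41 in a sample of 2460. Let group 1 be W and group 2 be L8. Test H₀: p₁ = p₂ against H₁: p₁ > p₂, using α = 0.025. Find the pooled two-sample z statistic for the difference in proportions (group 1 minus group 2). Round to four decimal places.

p̂₁ = 11/1711 ≈ 0.006429, p̂₂ = 41/2460 ≈ 0.016667.
Pooled p̂ = (11+41)/(1711+2460) = 52/4171 = 0.012467.
SE = √(0.0123116 × 0.000990958) = 0.003493.
z = (0.006429 − 0.016667)/0.003493 = -0.010238/0.003493 = -2.9310.
p-value = P(Z > -2.931) ≈ 0.9983. With α = 0.025, fail to reject H₀.

z = -2.9310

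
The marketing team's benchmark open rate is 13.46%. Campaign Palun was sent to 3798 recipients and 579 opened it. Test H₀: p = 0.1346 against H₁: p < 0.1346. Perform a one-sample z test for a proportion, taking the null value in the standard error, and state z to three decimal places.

p̂ = 579/3798 = 0.152449.
Standard error under H₀: √(0.1346×0.8654/3798) = 0.005538.
z = (0.152449 − 0.1346)/0.005538 = 0.017849/0.005538 = 3.223.
p-value = P(Z < 3.223) ≈ 0.9994.

z = 3.223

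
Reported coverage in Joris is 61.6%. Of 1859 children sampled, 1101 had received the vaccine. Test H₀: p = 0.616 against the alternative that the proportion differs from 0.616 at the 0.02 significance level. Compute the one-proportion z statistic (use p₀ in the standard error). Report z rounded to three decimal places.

p̂ = 1101/1859 ≈ 0.59225.
SE = √(p₀(1−p₀)/n) = √(0.23654/1859) = 0.01128.
z = (0.59225 − 0.616)/0.01128 = -0.02375/0.01128 = -2.105.
Two-sided p-value ≈ 2·Φ(−2.105) = 0.0353; since p > α = 0.02, fail to reject H₀.

z = -2.105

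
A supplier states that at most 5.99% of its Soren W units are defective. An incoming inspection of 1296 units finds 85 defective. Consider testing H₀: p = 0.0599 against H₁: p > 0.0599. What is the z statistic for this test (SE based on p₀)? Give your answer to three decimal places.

z = 0.863

p̂ = 85/1296 = 0.06559.
SE = √(p₀(1−p₀)/n) = √(0.056312/1296) = 0.00659.
z = (0.06559 − 0.0599)/0.00659 = 0.00569/0.00659 = 0.863.
p-value = P(Z > 0.863) ≈ 0.1942.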